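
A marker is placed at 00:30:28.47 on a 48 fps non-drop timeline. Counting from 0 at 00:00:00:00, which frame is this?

frame 87791

Total seconds to the label: (0 × 3600 + 30 × 60 + 28) = 1828.
Frame index = 1828 × 48 + 47 = 87791.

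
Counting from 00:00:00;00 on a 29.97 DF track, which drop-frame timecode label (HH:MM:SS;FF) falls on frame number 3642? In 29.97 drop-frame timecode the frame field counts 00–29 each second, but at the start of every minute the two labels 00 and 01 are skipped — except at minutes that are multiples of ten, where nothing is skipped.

00:02:01;16

Each 10-minute DF block holds 10 × 60 × 30 − 9 × 2 = 17982 frames. 3642 ÷ 17982 → 0 full blocks, remainder 3642.
Within the partial block the first minute is 1800 frames and each further minute 1798, so 2 further minute boundaries passed. Total skipped labels = 18 × 0 + 2 × 2 = 4.
Non-drop label index = 3642 + 4 = 3646; at 30 labels/s that is 00:02:01:16, i.e. DF 00:02:01;16.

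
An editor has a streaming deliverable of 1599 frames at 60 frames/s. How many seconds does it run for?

Running time = 1599 / (60) = 26.65 s.

26.65 seconds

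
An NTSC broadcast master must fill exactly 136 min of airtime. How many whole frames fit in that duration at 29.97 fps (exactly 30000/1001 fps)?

244555 frames

136 min = 8160 s.
Frames = 8160 × 30000/1001 = 244800000/1001 ≈ 244555.4446.
Complete frames: 244555.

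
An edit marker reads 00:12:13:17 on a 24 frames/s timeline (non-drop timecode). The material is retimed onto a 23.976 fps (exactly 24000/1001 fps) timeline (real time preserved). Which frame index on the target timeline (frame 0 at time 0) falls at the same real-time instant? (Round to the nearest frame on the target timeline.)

Source frame index: (0×3600 + 12×60 + 13) × 24 + 17 = 17609.
Real time: 17609 / (24) = 17609/24 s.
Target frame: (17609/24) × (24000/1001) = 17609000/1001 ≈ 17591.409 → 17591.

frame 17591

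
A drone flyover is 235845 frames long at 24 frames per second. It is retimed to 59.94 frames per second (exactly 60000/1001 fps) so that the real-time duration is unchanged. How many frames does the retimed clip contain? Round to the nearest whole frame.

589023 frames

Frames at target rate = 235845 × (60000/1001) / (24) = 589612500/1001 ≈ 589023.477.
Nearest whole frame: 589023.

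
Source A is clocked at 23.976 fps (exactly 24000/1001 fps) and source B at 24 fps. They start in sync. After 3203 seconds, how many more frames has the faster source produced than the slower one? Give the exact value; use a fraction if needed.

76872/1001 frames

A emits 24000/1001 × 3203 = 76872000/1001 frames; B emits 24 × 3203 = 76872.
Difference = 76872/1001 frames (≈ 76.7952); B is ahead of A.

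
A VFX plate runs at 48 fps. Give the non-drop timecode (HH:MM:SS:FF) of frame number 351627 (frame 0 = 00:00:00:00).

351627 ÷ 48 = 7325 full seconds, remainder 27 frames.
7325 s = 2 h 2 min 5 s.
Timecode: 02:02:05:27.

02:02:05:27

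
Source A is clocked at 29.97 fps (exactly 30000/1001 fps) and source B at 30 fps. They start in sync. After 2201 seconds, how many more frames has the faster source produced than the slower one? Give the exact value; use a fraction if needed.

66030/1001 frames

A emits 30000/1001 × 2201 = 66030000/1001 frames; B emits 30 × 2201 = 66030.
Difference = 66030/1001 frames (≈ 65.9640); B is ahead of A.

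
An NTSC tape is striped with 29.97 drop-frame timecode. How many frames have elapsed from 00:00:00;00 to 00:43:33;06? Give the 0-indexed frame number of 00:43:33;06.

Complete 10-minute blocks: 4, each 17982 frames → 71928.
Remaining 3 whole minutes in the current block: 1800 + 2 × 1798 = 5396 frames.
Within the current minute: 33 × 30 + 6 − 2 = 994 (labels ;00/;01 skipped at this minute). Total = 71928 + 5396 + 994 = 78318.

78318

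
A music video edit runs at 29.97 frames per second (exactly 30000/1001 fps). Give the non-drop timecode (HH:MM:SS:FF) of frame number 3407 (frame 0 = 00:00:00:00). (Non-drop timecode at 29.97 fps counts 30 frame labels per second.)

3407 ÷ 30 = 113 full seconds, remainder 17 frames.
113 s = 0 h 1 min 53 s.
Timecode: 00:01:53:17.

00:01:53:17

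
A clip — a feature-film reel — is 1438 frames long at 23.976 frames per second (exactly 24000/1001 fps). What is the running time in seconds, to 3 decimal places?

Running time = 1438 × 1001/24000 = 719719/12000 s ≈ 59.977 s.

59.977 seconds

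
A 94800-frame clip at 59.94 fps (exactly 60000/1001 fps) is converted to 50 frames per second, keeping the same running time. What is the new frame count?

79079 frames

Target frames = source frames × (target rate / source rate) = 94800 × (50)/(60000/1001) = 94800 × 1001/1200 = 79079.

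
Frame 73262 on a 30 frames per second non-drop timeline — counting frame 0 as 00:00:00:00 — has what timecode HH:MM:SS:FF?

73262 ÷ 30 = 2442 full seconds, remainder 2 frames.
2442 s = 0 h 40 min 42 s.
Timecode: 00:40:42:02.

00:40:42:02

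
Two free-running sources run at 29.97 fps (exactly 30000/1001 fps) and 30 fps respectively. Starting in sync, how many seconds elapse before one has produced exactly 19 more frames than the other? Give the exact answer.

The gap grows by |30 − 30000/1001| = 30/1001 frames per second.
Time for a 19-frame gap: 19 ÷ (30/1001) = 19019/30 s.

19019/30 seconds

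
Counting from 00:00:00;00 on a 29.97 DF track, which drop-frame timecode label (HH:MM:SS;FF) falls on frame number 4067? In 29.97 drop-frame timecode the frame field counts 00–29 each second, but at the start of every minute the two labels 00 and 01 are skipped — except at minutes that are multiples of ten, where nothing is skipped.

00:02:15;21

Each 10-minute DF block holds 10 × 60 × 30 − 9 × 2 = 17982 frames. 4067 ÷ 17982 → 0 full blocks, remainder 4067.
Within the partial block the first minute is 1800 frames and each further minute 1798, so 2 further minute boundaries passed. Total skipped labels = 18 × 0 + 2 × 2 = 4.
Non-drop label index = 4067 + 4 = 4071; at 30 labels/s that is 00:02:15:21, i.e. DF 00:02:15;21.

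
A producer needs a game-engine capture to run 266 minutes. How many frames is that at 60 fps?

266 min = 15960 s.
Frames = 15960 × 60 = 957600.

957600 frames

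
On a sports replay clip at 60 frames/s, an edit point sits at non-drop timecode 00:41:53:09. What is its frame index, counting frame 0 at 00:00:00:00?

frame 150789

Total seconds to the label: (0 × 3600 + 41 × 60 + 53) = 2513.
Frame index = 2513 × 60 + 9 = 150789.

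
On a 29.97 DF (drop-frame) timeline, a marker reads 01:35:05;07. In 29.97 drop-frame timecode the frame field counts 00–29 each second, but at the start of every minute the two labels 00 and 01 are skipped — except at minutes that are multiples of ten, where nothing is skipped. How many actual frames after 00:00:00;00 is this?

170985

Complete 10-minute blocks: 9, each 17982 frames → 161838.
Remaining 5 whole minutes in the current block: 1800 + 4 × 1798 = 8992 frames.
Within the current minute: 5 × 30 + 7 − 2 = 155 (labels ;00/;01 skipped at this minute). Total = 161838 + 8992 + 155 = 170985.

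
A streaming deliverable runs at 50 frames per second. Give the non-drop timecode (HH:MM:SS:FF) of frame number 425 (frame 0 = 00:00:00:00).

00:00:08:25

425 ÷ 50 = 8 full seconds, remainder 25 frames.
8 s = 0 h 0 min 8 s.
Timecode: 00:00:08:25.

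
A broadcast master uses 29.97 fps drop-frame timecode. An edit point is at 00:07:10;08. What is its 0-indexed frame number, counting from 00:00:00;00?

As if non-drop at 30 labels/s: (0 × 3600 + 7 × 60 + 10) × 30 + 8 = 12908.
Minute boundaries passed: 7; those not divisible by 10: 7 − 0 = 7; dropped labels = 2 × 7 = 14.
Actual frame index = 12908 − 14 = 12894.

12894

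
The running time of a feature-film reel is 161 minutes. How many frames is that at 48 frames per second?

161 min = 9660 s.
Frames = 9660 × 48 = 463680.

463680 frames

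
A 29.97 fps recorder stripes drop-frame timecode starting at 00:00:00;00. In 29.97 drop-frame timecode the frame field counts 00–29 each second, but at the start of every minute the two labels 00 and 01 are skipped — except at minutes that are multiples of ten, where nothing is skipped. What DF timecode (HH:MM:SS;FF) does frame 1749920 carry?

16:13:09;02

Ten DF minutes hold 17982 frames, so frame 1749920 lies in block 97 (frames 1744254–1762235) with 5666 frames into that block.
The block's first minute is 1800 frames and the rest 1798 each; 5666 frames reaches minute 3, so 97 × 18 + 3 × 2 = 1752 labels have been skipped so far.
Adding those back, label number 1749920 + 1752 = 1751672 at 30 labels/s is 58389 s + 2 f = 16 h 13 min 9 s frame 2, i.e. 16:13:09;02.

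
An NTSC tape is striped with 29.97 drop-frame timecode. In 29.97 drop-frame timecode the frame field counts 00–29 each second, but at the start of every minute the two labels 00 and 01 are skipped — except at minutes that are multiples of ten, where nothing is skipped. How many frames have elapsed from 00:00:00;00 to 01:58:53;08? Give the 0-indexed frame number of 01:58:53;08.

Complete 10-minute blocks: 11, each 17982 frames → 197802.
Remaining 8 whole minutes in the current block: 1800 + 7 × 1798 = 14386 frames.
Within the current minute: 53 × 30 + 8 − 2 = 1596 (labels ;00/;01 skipped at this minute). Total = 197802 + 14386 + 1596 = 213784.

213784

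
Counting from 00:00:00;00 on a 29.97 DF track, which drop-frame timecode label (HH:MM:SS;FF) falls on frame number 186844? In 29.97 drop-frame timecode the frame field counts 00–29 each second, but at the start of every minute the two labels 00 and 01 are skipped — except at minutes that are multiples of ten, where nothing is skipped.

Ten DF minutes hold 17982 frames, so frame 186844 lies in block 10 (frames 179820–197801) with 7024 frames into that block.
The block's first minute is 1800 frames and the rest 1798 each; 7024 frames reaches minute 3, so 10 × 18 + 3 × 2 = 186 labels have been skipped so far.
Adding those back, label number 186844 + 186 = 187030 at 30 labels/s is 6234 s + 10 f = 1 h 43 min 54 s frame 10, i.e. 01:43:54;10.

01:43:54;10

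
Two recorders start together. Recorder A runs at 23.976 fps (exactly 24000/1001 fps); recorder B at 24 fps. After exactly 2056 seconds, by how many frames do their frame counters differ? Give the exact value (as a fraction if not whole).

49344/1001 frames

A emits 24000/1001 × 2056 = 49344000/1001 frames; B emits 24 × 2056 = 49344.
Difference = 49344/1001 frames (≈ 49.2947); B is ahead of A.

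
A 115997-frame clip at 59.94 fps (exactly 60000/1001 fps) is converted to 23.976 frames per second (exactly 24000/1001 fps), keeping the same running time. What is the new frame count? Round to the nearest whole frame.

46399 frames

Frames at target rate = 115997 × (24000/1001) / (60000/1001) = 231994/5 ≈ 46398.800.
Nearest whole frame: 46399.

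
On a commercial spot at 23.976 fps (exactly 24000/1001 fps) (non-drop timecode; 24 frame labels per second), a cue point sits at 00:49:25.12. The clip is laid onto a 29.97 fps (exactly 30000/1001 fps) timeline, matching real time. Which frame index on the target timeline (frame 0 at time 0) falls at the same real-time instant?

Source frame index: (0×3600 + 49×60 + 25) × 24 + 12 = 71172.
Real time: 71172 / (24000/1001) = 5936931/2000 s.
Target frame: (5936931/2000) × (30000/1001) = 88965.

frame 88965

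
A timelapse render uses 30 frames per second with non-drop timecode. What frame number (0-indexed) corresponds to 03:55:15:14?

Total seconds to the label: (3 × 3600 + 55 × 60 + 15) = 14115.
Frame index = 14115 × 30 + 14 = 423464.

frame 423464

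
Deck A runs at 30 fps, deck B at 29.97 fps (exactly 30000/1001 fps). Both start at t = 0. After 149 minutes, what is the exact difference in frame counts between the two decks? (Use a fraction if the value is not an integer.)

149 min = 8940 s.
A emits 30 × 8940 = 268200 frames; B emits 30000/1001 × 8940 = 268200000/1001.
Difference = 268200/1001 frames (≈ 267.9321); B is behind A.

268200/1001 frames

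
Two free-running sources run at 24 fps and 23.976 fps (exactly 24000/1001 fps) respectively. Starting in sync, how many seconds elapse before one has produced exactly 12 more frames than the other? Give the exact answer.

The gap grows by |24000/1001 − 24| = 24/1001 frames per second.
Time for a 12-frame gap: 12 ÷ (24/1001) = 500.5 s.

500.5 seconds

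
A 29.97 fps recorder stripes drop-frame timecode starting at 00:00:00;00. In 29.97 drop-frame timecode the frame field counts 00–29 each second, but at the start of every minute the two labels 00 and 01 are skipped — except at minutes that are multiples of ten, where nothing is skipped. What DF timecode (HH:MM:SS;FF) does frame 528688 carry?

04:54:00;18

Ten DF minutes hold 17982 frames, so frame 528688 lies in block 29 (frames 521478–539459) with 7210 frames into that block.
The block's first minute is 1800 frames and the rest 1798 each; 7210 frames reaches minute 4, so 29 × 18 + 4 × 2 = 530 labels have been skipped so far.
Adding those back, label number 528688 + 530 = 529218 at 30 labels/s is 17640 s + 18 f = 4 h 54 min 0 s frame 18, i.e. 04:54:00;18.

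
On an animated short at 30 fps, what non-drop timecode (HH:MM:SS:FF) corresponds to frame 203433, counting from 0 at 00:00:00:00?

01:53:01:03

203433 ÷ 30 = 6781 full seconds, remainder 3 frames.
6781 s = 1 h 53 min 1 s.
Timecode: 01:53:01:03.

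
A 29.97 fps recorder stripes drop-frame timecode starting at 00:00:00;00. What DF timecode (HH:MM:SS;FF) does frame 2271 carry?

Each 10-minute DF block holds 10 × 60 × 30 − 9 × 2 = 17982 frames. 2271 ÷ 17982 → 0 full blocks, remainder 2271.
Within the partial block the first minute is 1800 frames and each further minute 1798, so 1 further minute boundary passed. Total skipped labels = 18 × 0 + 2 × 1 = 2.
Non-drop label index = 2271 + 2 = 2273; at 30 labels/s that is 00:01:15:23, i.e. DF 00:01:15;23.

00:01:15;23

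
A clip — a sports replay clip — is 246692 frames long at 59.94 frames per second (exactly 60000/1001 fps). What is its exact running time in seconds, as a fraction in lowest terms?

61734673/15000 seconds

Running time = 246692 ÷ (60000/1001) = 246692 × 1001/60000 = 61734673/15000 s.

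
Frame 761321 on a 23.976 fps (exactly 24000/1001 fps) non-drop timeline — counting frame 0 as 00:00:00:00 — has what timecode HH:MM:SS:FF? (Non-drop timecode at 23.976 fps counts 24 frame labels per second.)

08:48:41:17

761321 ÷ 24 = 31721 full seconds, remainder 17 frames.
31721 s = 8 h 48 min 41 s.
Timecode: 08:48:41:17.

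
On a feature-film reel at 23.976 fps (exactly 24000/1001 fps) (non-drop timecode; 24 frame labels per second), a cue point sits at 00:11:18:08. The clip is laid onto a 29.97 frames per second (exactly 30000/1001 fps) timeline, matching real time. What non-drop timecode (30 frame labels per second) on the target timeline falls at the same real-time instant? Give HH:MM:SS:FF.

00:11:18:10

Source frame index: (0×3600 + 11×60 + 18) × 24 + 8 = 16280.
Real time: 16280 / (24000/1001) = 407407/600 s.
Target frame: (407407/600) × (30000/1001) = 20350.
At 30 labels/s: frame 20350 → 00:11:18:10.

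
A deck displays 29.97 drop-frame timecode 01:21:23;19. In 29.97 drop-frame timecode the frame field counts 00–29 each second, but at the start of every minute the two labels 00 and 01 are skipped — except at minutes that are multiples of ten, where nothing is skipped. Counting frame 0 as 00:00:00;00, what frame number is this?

Complete 10-minute blocks: 8, each 17982 frames → 143856.
Remaining 1 whole minute in the current block: 1800 + 0 × 1798 = 1800 frames.
Within the current minute: 23 × 30 + 19 − 2 = 707 (labels ;00/;01 skipped at this minute). Total = 143856 + 1800 + 707 = 146363.

146363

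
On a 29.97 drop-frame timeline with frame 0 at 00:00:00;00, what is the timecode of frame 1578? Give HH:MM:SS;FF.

Ten DF minutes hold 17982 frames, so frame 1578 lies in block 0 (frames 0–17981) with 1578 frames into that block.
The block's first minute is 1800 frames and the rest 1798 each; 1578 frames reaches minute 0, so 0 × 18 + 0 × 2 = 0 labels have been skipped so far.
Adding those back, label number 1578 + 0 = 1578 at 30 labels/s is 52 s + 18 f = 0 h 0 min 52 s frame 18, i.e. 00:00:52;18.

00:00:52;18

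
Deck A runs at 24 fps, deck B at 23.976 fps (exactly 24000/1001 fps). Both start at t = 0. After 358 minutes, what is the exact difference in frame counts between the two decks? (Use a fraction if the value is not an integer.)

358 min = 21480 s.
A emits 24 × 21480 = 515520 frames; B emits 24000/1001 × 21480 = 515520000/1001.
Difference = 515520/1001 frames (≈ 515.0050); B is behind A.

515520/1001 frames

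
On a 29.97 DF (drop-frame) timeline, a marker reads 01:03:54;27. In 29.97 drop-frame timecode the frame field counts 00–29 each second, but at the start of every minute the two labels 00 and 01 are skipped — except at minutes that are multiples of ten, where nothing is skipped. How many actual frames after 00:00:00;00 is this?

114933

Complete 10-minute blocks: 6, each 17982 frames → 107892.
Remaining 3 whole minutes in the current block: 1800 + 2 × 1798 = 5396 frames.
Within the current minute: 54 × 30 + 27 − 2 = 1645 (labels ;00/;01 skipped at this minute). Total = 107892 + 5396 + 1645 = 114933.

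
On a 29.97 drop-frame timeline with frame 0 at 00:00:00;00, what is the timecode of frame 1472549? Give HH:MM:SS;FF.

Each 10-minute DF block holds 10 × 60 × 30 − 9 × 2 = 17982 frames. 1472549 ÷ 17982 → 81 full blocks, remainder 16007.
Within the partial block the first minute is 1800 frames and each further minute 1798, so 8 further minute boundaries passed. Total skipped labels = 18 × 81 + 2 × 8 = 1474.
Non-drop label index = 1472549 + 1474 = 1474023; at 30 labels/s that is 13:38:54:03, i.e. DF 13:38:54;03.

13:38:54;03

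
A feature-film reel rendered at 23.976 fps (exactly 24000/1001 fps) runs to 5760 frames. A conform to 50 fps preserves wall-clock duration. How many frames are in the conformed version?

Target frames = source frames × (target rate / source rate) = 5760 × (50)/(24000/1001) = 5760 × 1001/480 = 12012.

12012 frames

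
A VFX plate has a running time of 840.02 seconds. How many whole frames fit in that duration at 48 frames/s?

40320 frames

Frames = 840.02 × 48 = 1008024/25 ≈ 40320.9600.
Complete frames: 40320.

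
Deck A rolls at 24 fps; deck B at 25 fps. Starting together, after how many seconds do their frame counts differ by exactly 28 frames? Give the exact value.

28 seconds

The gap grows by |25 − 24| = 1 frame per second.
Time for a 28-frame gap: 28 ÷ (1) = 28 s.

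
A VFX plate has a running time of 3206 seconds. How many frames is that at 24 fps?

76944 frames

Frames = 3206 × 24 = 76944.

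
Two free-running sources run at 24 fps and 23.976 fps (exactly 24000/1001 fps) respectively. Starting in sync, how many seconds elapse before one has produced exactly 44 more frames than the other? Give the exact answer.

The gap grows by |24000/1001 − 24| = 24/1001 frames per second.
Time for a 44-frame gap: 44 ÷ (24/1001) = 11011/6 s.

11011/6 seconds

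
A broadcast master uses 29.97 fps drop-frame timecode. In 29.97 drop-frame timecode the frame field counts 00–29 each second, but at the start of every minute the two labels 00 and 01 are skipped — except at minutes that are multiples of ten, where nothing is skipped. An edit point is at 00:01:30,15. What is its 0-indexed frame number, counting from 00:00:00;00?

Complete 10-minute blocks: 0, each 17982 frames → 0.
Remaining 1 whole minute in the current block: 1800 + 0 × 1798 = 1800 frames.
Within the current minute: 30 × 30 + 15 − 2 = 913 (labels ;00/;01 skipped at this minute). Total = 0 + 1800 + 913 = 2713.

2713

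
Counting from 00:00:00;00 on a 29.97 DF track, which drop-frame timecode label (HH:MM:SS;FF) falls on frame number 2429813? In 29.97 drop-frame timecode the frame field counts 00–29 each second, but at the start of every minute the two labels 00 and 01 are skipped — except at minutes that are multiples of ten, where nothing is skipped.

Each 10-minute DF block holds 10 × 60 × 30 − 9 × 2 = 17982 frames. 2429813 ÷ 17982 → 135 full blocks, remainder 2243.
Within the partial block the first minute is 1800 frames and each further minute 1798, so 1 further minute boundary passed. Total skipped labels = 18 × 135 + 2 × 1 = 2432.
Non-drop label index = 2429813 + 2432 = 2432245; at 30 labels/s that is 22:31:14:25, i.e. DF 22:31:14;25.

22:31:14;25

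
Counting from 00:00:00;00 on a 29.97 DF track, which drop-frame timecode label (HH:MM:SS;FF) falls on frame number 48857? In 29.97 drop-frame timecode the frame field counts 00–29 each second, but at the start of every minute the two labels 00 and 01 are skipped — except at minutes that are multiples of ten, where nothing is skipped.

Ten DF minutes hold 17982 frames, so frame 48857 lies in block 2 (frames 35964–53945) with 12893 frames into that block.
The block's first minute is 1800 frames and the rest 1798 each; 12893 frames reaches minute 7, so 2 × 18 + 7 × 2 = 50 labels have been skipped so far.
Adding those back, label number 48857 + 50 = 48907 at 30 labels/s is 1630 s + 7 f = 0 h 27 min 10 s frame 7, i.e. 00:27:10;07.

00:27:10;07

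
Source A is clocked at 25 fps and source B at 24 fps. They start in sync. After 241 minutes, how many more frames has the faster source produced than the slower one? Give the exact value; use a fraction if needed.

241 min = 14460 s.
A emits 25 × 14460 = 361500 frames; B emits 24 × 14460 = 347040.
Difference = 14460 frames; B is behind A.

14460 frames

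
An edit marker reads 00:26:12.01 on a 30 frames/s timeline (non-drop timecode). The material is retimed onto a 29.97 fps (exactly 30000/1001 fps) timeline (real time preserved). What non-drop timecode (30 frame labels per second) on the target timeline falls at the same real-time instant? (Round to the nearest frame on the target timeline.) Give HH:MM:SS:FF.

Source frame index: (0×3600 + 26×60 + 12) × 30 + 1 = 47161.
Real time: 47161 / (30) = 47161/30 s.
Target frame: (47161/30) × (30000/1001) = 47161000/1001 ≈ 47113.886 → 47114.
At 30 labels/s: frame 47114 → 00:26:10:14.

00:26:10:14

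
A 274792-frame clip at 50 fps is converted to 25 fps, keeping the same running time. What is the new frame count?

Target frames = source frames × (target rate / source rate) = 274792 × (25)/(50) = 274792 × 1/2 = 137396.

137396 frames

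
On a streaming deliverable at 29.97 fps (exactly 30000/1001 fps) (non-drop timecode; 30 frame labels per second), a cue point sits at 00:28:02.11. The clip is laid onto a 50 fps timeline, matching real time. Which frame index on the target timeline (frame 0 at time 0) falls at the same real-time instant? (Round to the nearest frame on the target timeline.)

Source frame index: (0×3600 + 28×60 + 2) × 30 + 11 = 50471.
Real time: 50471 / (30000/1001) = 50521471/30000 s.
Target frame: (50521471/30000) × (50) = 50521471/600 ≈ 84202.452 → 84202.

frame 84202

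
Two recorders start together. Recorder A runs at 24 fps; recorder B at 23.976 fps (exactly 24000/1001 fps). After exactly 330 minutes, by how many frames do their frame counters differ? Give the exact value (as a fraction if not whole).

330 min = 19800 s.
A emits 24 × 19800 = 475200 frames; B emits 24000/1001 × 19800 = 43200000/91.
Difference = 43200/91 frames (≈ 474.7253); B is behind A.

43200/91 frames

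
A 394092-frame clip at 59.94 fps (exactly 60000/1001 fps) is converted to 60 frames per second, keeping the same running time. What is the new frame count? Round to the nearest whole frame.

394486 frames

Frames at target rate = 394092 × (60) / (60000/1001) = 98621523/250 ≈ 394486.092.
Nearest whole frame: 394486.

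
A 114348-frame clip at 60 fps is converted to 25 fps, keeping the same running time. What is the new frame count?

47645 frames

Target frames = source frames × (target rate / source rate) = 114348 × (25)/(60) = 114348 × 5/12 = 47645.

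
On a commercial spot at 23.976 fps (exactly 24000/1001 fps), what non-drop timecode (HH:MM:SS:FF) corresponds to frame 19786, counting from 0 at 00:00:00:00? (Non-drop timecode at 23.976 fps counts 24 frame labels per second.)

19786 ÷ 24 = 824 full seconds, remainder 10 frames.
824 s = 0 h 13 min 44 s.
Timecode: 00:13:44:10.

00:13:44:10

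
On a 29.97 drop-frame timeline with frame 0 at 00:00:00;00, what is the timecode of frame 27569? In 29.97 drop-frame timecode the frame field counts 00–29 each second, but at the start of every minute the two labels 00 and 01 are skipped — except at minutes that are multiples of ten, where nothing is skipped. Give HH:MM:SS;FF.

Ten DF minutes hold 17982 frames, so frame 27569 lies in block 1 (frames 17982–35963) with 9587 frames into that block.
The block's first minute is 1800 frames and the rest 1798 each; 9587 frames reaches minute 5, so 1 × 18 + 5 × 2 = 28 labels have been skipped so far.
Adding those back, label number 27569 + 28 = 27597 at 30 labels/s is 919 s + 27 f = 0 h 15 min 19 s frame 27, i.e. 00:15:19;27.

00:15:19;27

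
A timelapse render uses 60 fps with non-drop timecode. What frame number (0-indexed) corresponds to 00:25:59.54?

93594

Total seconds to the label: (0 × 3600 + 25 × 60 + 59) = 1559.
Frame index = 1559 × 60 + 54 = 93594.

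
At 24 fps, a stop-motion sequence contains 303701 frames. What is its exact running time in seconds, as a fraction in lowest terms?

Running time = 303701 ÷ (24) = 303701 × 1/24 = 303701/24 s.

303701/24 seconds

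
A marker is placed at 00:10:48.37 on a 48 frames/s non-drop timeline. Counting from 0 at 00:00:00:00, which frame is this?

frame 31141

Total seconds to the label: (0 × 3600 + 10 × 60 + 48) = 648.
Frame index = 648 × 48 + 37 = 31141.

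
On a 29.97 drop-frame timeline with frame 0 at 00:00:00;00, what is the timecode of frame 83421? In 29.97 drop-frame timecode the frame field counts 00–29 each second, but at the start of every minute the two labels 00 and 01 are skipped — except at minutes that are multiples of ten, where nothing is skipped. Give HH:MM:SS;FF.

00:46:23;15

Each 10-minute DF block holds 10 × 60 × 30 − 9 × 2 = 17982 frames. 83421 ÷ 17982 → 4 full blocks, remainder 11493.
Within the partial block the first minute is 1800 frames and each further minute 1798, so 6 further minute boundaries passed. Total skipped labels = 18 × 4 + 2 × 6 = 84.
Non-drop label index = 83421 + 84 = 83505; at 30 labels/s that is 00:46:23:15, i.e. DF 00:46:23;15.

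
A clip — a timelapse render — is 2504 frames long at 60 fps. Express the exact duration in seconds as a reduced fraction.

Running time = 2504 ÷ (60) = 2504 × 1/60 = 626/15 s.

626/15 seconds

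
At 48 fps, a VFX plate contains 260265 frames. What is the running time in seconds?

5422.1875 seconds

Running time = 260265 / (48) = 5422.1875 s.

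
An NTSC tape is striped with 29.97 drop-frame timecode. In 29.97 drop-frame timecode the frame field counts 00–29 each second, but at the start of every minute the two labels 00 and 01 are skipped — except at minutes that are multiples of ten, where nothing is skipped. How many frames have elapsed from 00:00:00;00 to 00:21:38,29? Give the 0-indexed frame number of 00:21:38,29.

38931

As if non-drop at 30 labels/s: (0 × 3600 + 21 × 60 + 38) × 30 + 29 = 38969.
Minute boundaries passed: 21; those not divisible by 10: 21 − 2 = 19; dropped labels = 2 × 19 = 38.
Actual frame index = 38969 − 38 = 38931.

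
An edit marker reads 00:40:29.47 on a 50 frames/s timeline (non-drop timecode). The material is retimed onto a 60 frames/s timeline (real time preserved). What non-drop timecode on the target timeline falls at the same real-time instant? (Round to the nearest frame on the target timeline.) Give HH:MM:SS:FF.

00:40:29:56

Source frame index: (0×3600 + 40×60 + 29) × 50 + 47 = 121497.
Real time: 121497 / (50) = 121497/50 s.
Target frame: (121497/50) × (60) = 728982/5 ≈ 145796.400 → 145796.
At 60 labels/s: frame 145796 → 00:40:29:56.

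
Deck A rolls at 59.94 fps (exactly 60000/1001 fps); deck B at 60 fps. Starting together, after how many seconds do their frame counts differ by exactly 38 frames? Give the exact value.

The gap grows by |60 − 60000/1001| = 60/1001 frames per second.
Time for a 38-frame gap: 38 ÷ (60/1001) = 19019/30 s.

19019/30 seconds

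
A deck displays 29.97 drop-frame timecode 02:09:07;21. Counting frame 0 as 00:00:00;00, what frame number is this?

232197

As if non-drop at 30 labels/s: (2 × 3600 + 9 × 60 + 7) × 30 + 21 = 232431.
Minute boundaries passed: 129; those not divisible by 10: 129 − 12 = 117; dropped labels = 2 × 117 = 234.
Actual frame index = 232431 − 234 = 232197.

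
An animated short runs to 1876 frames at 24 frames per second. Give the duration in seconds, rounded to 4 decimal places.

Running time = 1876 × 1/24 = 469/6 s ≈ 78.1667 s.

78.1667 seconds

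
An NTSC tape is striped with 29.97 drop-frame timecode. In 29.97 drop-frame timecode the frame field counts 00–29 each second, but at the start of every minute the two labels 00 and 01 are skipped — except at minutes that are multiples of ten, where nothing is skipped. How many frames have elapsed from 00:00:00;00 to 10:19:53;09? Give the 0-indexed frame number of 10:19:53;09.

As if non-drop at 30 labels/s: (10 × 3600 + 19 × 60 + 53) × 30 + 9 = 1115799.
Minute boundaries passed: 619; those not divisible by 10: 619 − 61 = 558; dropped labels = 2 × 558 = 1116.
Actual frame index = 1115799 − 1116 = 1114683.

1114683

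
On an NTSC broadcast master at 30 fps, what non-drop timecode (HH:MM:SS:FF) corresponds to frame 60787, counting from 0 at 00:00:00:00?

00:33:46:07

60787 ÷ 30 = 2026 full seconds, remainder 7 frames.
2026 s = 0 h 33 min 46 s.
Timecode: 00:33:46:07.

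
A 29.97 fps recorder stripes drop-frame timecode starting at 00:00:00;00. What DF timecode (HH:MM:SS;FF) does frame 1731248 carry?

Each 10-minute DF block holds 10 × 60 × 30 − 9 × 2 = 17982 frames. 1731248 ÷ 17982 → 96 full blocks, remainder 4976.
Within the partial block the first minute is 1800 frames and each further minute 1798, so 2 further minute boundaries passed. Total skipped labels = 18 × 96 + 2 × 2 = 1732.
Non-drop label index = 1731248 + 1732 = 1732980; at 30 labels/s that is 16:02:46:00, i.e. DF 16:02:46;00.

16:02:46;00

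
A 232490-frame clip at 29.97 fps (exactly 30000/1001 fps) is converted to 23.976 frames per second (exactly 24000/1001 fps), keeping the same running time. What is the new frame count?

Target frames = source frames × (target rate / source rate) = 232490 × (24000/1001)/(30000/1001) = 232490 × 4/5 = 185992.

185992 frames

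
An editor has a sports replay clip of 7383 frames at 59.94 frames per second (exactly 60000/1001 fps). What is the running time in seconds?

123.17305 seconds

Running time = 7383 / (60000/1001) = 123.17305 s.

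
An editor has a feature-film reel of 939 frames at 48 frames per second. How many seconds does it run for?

19.5625 seconds

Running time = 939 / (48) = 19.5625 s.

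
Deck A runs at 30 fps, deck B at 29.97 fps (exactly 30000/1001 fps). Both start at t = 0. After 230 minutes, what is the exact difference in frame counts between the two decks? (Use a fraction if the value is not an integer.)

414000/1001 frames

230 min = 13800 s.
A emits 30 × 13800 = 414000 frames; B emits 30000/1001 × 13800 = 414000000/1001.
Difference = 414000/1001 frames (≈ 413.5864); B is behind A.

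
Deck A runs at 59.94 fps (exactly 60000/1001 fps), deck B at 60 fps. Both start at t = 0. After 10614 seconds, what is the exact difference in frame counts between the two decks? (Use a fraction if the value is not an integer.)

636840/1001 frames

A emits 60000/1001 × 10614 = 636840000/1001 frames; B emits 60 × 10614 = 636840.
Difference = 636840/1001 frames (≈ 636.2038); B is ahead of A.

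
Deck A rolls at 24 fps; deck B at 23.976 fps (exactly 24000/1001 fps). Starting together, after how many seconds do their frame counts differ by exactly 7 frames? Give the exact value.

7007/24 seconds

The gap grows by |24000/1001 − 24| = 24/1001 frames per second.
Time for a 7-frame gap: 7 ÷ (24/1001) = 7007/24 s.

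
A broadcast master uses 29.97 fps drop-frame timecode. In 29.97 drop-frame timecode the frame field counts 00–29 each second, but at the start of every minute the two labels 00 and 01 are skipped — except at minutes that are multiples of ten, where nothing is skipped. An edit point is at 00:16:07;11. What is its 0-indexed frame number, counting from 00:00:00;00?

As if non-drop at 30 labels/s: (0 × 3600 + 16 × 60 + 7) × 30 + 11 = 29021.
Minute boundaries passed: 16; those not divisible by 10: 16 − 1 = 15; dropped labels = 2 × 15 = 30.
Actual frame index = 29021 − 30 = 28991.

28991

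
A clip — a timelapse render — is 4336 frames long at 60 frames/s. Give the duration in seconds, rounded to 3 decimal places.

Running time = 4336 × 1/60 = 1084/15 s ≈ 72.267 s.

72.267 seconds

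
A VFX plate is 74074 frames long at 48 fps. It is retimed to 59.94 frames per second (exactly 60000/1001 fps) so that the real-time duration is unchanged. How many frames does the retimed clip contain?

Target frames = source frames × (target rate / source rate) = 74074 × (60000/1001)/(48) = 74074 × 1250/1001 = 92500.

92500 frames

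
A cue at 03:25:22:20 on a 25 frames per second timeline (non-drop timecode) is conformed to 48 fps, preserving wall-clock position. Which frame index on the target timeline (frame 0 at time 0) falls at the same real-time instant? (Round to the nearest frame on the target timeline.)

Source frame index: (3×3600 + 25×60 + 22) × 25 + 20 = 308070.
Real time: 308070 / (25) = 61614/5 s.
Target frame: (61614/5) × (48) = 2957472/5 ≈ 591494.400 → 591494.

frame 591494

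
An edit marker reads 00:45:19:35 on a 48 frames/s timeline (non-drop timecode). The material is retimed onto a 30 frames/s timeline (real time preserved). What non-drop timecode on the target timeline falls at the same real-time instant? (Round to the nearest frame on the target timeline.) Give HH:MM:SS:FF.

00:45:19:22

Source frame index: (0×3600 + 45×60 + 19) × 48 + 35 = 130547.
Real time: 130547 / (48) = 130547/48 s.
Target frame: (130547/48) × (30) = 652735/8 ≈ 81591.875 → 81592.
At 30 labels/s: frame 81592 → 00:45:19:22.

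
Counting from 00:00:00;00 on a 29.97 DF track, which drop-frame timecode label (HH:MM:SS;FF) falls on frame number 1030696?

09:33:10;28

Ten DF minutes hold 17982 frames, so frame 1030696 lies in block 57 (frames 1024974–1042955) with 5722 frames into that block.
The block's first minute is 1800 frames and the rest 1798 each; 5722 frames reaches minute 3, so 57 × 18 + 3 × 2 = 1032 labels have been skipped so far.
Adding those back, label number 1030696 + 1032 = 1031728 at 30 labels/s is 34390 s + 28 f = 9 h 33 min 10 s frame 28, i.e. 09:33:10;28.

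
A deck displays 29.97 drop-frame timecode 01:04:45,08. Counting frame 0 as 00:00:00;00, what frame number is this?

116442

As if non-drop at 30 labels/s: (1 × 3600 + 4 × 60 + 45) × 30 + 8 = 116558.
Minute boundaries passed: 64; those not divisible by 10: 64 − 6 = 58; dropped labels = 2 × 58 = 116.
Actual frame index = 116558 − 116 = 116442.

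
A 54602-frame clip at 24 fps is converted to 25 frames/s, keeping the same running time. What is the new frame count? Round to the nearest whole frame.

Frames at target rate = 54602 × (25) / (24) = 682525/12 ≈ 56877.083.
Nearest whole frame: 56877.

56877 frames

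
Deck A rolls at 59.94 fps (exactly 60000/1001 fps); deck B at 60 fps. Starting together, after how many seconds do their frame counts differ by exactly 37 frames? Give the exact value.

37037/60 seconds

The gap grows by |60 − 60000/1001| = 60/1001 frames per second.
Time for a 37-frame gap: 37 ÷ (60/1001) = 37037/60 s.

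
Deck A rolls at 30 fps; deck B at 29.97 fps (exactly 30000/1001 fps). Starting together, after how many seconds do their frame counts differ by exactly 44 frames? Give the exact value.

The gap grows by |30000/1001 − 30| = 30/1001 frames per second.
Time for a 44-frame gap: 44 ÷ (30/1001) = 22022/15 s.

22022/15 seconds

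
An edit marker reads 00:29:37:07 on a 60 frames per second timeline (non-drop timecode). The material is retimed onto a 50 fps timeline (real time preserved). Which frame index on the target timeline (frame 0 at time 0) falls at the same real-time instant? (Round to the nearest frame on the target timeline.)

Source frame index: (0×3600 + 29×60 + 37) × 60 + 7 = 106627.
Real time: 106627 / (60) = 106627/60 s.
Target frame: (106627/60) × (50) = 533135/6 ≈ 88855.833 → 88856.

frame 88856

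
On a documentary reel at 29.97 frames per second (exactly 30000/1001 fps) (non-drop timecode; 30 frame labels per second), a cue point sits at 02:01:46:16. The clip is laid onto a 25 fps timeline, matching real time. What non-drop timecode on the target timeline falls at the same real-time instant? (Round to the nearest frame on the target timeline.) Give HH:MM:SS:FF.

Source frame index: (2×3600 + 1×60 + 46) × 30 + 16 = 219196.
Real time: 219196 / (30000/1001) = 54853799/7500 s.
Target frame: (54853799/7500) × (25) = 54853799/300 ≈ 182845.997 → 182846.
At 25 labels/s: frame 182846 → 02:01:53:21.

02:01:53:21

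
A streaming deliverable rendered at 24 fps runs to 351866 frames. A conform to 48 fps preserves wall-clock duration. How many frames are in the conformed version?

703732 frames

Frames at target rate = 351866 × (48) / (24) = 703732.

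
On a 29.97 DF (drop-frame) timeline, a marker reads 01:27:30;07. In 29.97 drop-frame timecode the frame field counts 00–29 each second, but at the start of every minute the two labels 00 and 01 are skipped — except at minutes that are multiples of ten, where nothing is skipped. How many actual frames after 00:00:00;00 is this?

157349

Complete 10-minute blocks: 8, each 17982 frames → 143856.
Remaining 7 whole minutes in the current block: 1800 + 6 × 1798 = 12588 frames.
Within the current minute: 30 × 30 + 7 − 2 = 905 (labels ;00/;01 skipped at this minute). Total = 143856 + 12588 + 905 = 157349.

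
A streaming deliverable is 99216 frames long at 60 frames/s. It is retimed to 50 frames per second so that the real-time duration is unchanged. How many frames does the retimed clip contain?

Target frames = source frames × (target rate / source rate) = 99216 × (50)/(60) = 99216 × 5/6 = 82680.

82680 frames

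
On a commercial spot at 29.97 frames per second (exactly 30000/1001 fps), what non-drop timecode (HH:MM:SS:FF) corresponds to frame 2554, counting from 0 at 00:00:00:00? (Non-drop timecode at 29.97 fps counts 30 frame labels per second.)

2554 ÷ 30 = 85 full seconds, remainder 4 frames.
85 s = 0 h 1 min 25 s.
Timecode: 00:01:25:04.

00:01:25:04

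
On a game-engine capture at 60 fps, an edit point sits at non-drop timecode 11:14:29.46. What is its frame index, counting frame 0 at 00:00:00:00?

frame 2428186

Total seconds to the label: (11 × 3600 + 14 × 60 + 29) = 40469.
Frame index = 40469 × 60 + 46 = 2428186.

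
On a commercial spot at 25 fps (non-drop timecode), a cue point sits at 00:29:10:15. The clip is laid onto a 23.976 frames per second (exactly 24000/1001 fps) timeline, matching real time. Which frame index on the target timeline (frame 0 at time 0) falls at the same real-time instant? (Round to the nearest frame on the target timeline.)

Source frame index: (0×3600 + 29×60 + 10) × 25 + 15 = 43765.
Real time: 43765 / (25) = 8753/5 s.
Target frame: (8753/5) × (24000/1001) = 42014400/1001 ≈ 41972.428 → 41972.

frame 41972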